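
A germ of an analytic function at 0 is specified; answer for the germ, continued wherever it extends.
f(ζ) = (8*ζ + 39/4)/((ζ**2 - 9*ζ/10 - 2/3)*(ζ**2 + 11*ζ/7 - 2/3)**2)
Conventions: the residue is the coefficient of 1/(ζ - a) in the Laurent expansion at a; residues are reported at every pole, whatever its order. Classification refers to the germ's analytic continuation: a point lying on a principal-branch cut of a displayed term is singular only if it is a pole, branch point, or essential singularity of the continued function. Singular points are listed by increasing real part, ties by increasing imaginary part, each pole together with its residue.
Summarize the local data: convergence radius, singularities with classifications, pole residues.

Denominator factor (ζ**2 - 9*ζ/10 - 2/3): discriminant 1043/300, real irrational roots 9/20 + (1/60)*sqrt(3129) and 9/20 - (1/60)*sqrt(3129); poles of order 1, moduli 9/20 + (1/60)*sqrt(3129) and -9/20 + (1/60)*sqrt(3129).
Denominator factor (ζ**2 + 11*ζ/7 - 2/3)^2: discriminant 755/147, real irrational roots -11/14 + (1/42)*sqrt(2265) and -11/14 - (1/42)*sqrt(2265); poles of order 2, moduli -11/14 + (1/42)*sqrt(2265) and 11/14 + (1/42)*sqrt(2265).
The radius of convergence is the smallest modulus among the singular points: -11/14 + (1/42)*sqrt(2265).
The factor ζ**2 + 11*ζ/7 - 2/3 splits as (ζ - a)(ζ - a') with a = -11/14 - (1/42)*sqrt(2265), a' = -11/14 + (1/42)*sqrt(2265). At the order-2 pole a set g(ζ) = (ζ - a)^2*f(ζ) = [(8*ζ + 39/4)/(ζ**2 - 9*ζ/10 - 2/3)] / (ζ - a')^2.
Order-2 pole: residue = g'(a); g'(-11/14 - (1/42)*sqrt(2265)) = 303555/478864 - (846693099/54592890320)*sqrt(2265), so the residue is 303555/478864 - (846693099/54592890320)*sqrt(2265).
The factor ζ**2 - 9*ζ/10 - 2/3 splits as (ζ - a)(ζ - a') with a = 9/20 - (1/60)*sqrt(3129), a' = 9/20 + (1/60)*sqrt(3129). At the order-1 pole a set g(ζ) = (ζ - a)*f(ζ) = [(8*ζ + 39/4)/(ζ**2 + 11*ζ/7 - 2/3)**2] / (ζ - a').
Simple pole: residue = g(a) at a = 9/20 - (1/60)*sqrt(3129), which is -303555/478864 - (2028285/71350736)*sqrt(3129).
The factor ζ**2 + 11*ζ/7 - 2/3 splits as (ζ - a)(ζ - a') with a = -11/14 + (1/42)*sqrt(2265), a' = -11/14 - (1/42)*sqrt(2265). At the order-2 pole a set g(ζ) = (ζ - a)^2*f(ζ) = [(8*ζ + 39/4)/(ζ**2 - 9*ζ/10 - 2/3)] / (ζ - a')^2.
Order-2 pole: residue = g'(a); g'(-11/14 + (1/42)*sqrt(2265)) = 303555/478864 + (846693099/54592890320)*sqrt(2265), so the residue is 303555/478864 + (846693099/54592890320)*sqrt(2265).
The factor ζ**2 - 9*ζ/10 - 2/3 splits as (ζ - a)(ζ - a') with a = 9/20 + (1/60)*sqrt(3129), a' = 9/20 - (1/60)*sqrt(3129). At the order-1 pole a set g(ζ) = (ζ - a)*f(ζ) = [(8*ζ + 39/4)/(ζ**2 + 11*ζ/7 - 2/3)**2] / (ζ - a').
Simple pole: residue = g(a) at a = 9/20 + (1/60)*sqrt(3129), which is -303555/478864 + (2028285/71350736)*sqrt(3129).
List the singular points by increasing real part (a conjugate pair: the negative imaginary part first).

Radius of convergence at 0: -11/14 + (1/42)*sqrt(2265).
At -11/14 - (1/42)*sqrt(2265): a pole of order 2; residue 303555/478864 - (846693099/54592890320)*sqrt(2265).
At 9/20 - (1/60)*sqrt(3129): a pole of order 1; residue -303555/478864 - (2028285/71350736)*sqrt(3129).
At -11/14 + (1/42)*sqrt(2265): a pole of order 2; residue 303555/478864 + (846693099/54592890320)*sqrt(2265).
At 9/20 + (1/60)*sqrt(3129): a pole of order 1; residue -303555/478864 + (2028285/71350736)*sqrt(3129).


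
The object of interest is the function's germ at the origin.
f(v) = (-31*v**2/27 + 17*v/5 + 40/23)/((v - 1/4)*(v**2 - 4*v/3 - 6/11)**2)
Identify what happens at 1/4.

The denominator factor v - 1/4 vanishes at 1/4 and appears to the power 1; the numerator there equals 125063/49680, nonzero, and no other factor vanishes.
Hence a pole whose order is the multiplicity, 1.

The point is a pole of order 1.


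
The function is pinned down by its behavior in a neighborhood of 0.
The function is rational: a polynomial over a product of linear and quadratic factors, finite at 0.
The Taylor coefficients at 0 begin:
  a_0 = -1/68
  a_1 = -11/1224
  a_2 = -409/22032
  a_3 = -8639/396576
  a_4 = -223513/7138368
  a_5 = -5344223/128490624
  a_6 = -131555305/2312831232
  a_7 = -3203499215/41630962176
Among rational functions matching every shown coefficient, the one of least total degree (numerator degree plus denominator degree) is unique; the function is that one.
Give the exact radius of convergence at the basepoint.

No rational of total degree below 3 reproduces all 8 coefficients; solving the [0/3] Pade equations on them gives f(θ) = 3/(34*(θ + 2)*(θ**2 + 10*θ/3 - 3)), whose expansion matches every shown term.
Denominator factor (θ**2 + 10*θ/3 - 3): discriminant 208/9, real irrational roots -5/3 + (2/3)*sqrt(13) and -5/3 - (2/3)*sqrt(13); poles of order 1, moduli -5/3 + (2/3)*sqrt(13) and 5/3 + (2/3)*sqrt(13).
Denominator factor (θ + 2): pole of order 1 at -2, modulus 2.
The radius of convergence is the smallest modulus among the singular points: -5/3 + (2/3)*sqrt(13).

The radius of convergence is -5/3 + (2/3)*sqrt(13).


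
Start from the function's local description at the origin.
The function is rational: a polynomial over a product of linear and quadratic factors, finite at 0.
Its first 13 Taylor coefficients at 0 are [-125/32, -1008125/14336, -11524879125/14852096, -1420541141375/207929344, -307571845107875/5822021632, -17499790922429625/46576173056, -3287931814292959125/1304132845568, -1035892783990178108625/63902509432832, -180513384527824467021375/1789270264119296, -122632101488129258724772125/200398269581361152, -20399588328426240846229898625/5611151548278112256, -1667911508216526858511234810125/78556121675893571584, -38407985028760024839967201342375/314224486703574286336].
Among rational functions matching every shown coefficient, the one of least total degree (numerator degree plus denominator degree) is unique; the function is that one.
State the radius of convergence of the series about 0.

No rational of total degree below 11 reproduces all 13 coefficients; solving the [2/9] Pade equations on them gives f(n) = (-18*n**2/37 + 7*n/32 + 2)/((n - 7/5)**3*(n**2 - 3*n + 4/7)**3), whose expansion matches every shown term.
Denominator factor (n - 7/5)^3: pole of order 3 at 7/5, modulus 7/5.
Denominator factor (n**2 - 3*n + 4/7)^3: discriminant 47/7, real irrational roots 3/2 + (1/14)*sqrt(329) and 3/2 - (1/14)*sqrt(329); poles of order 3, moduli 3/2 + (1/14)*sqrt(329) and 3/2 - (1/14)*sqrt(329).
The radius of convergence is the smallest modulus among the singular points: 3/2 - (1/14)*sqrt(329).

The radius of convergence is 3/2 - (1/14)*sqrt(329).


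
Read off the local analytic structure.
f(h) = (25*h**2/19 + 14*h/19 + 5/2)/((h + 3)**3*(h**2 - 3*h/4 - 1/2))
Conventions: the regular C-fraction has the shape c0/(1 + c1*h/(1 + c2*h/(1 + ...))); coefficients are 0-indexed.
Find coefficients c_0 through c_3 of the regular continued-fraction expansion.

Taylor coefficients (expand at 0): a_0 = -5/27, a_1 = 419/1026, a_2 = -7075/6156, a_3 = 295897/110808.
c0 = a_0 = -5/27. Peel one level at a time: if S = 1 + c*h/S' with S'(0) = 1, then c is the h-coefficient of S and S' = c*h/(S - 1).
S_1 = c0/f = 1 + (419/190)*h + (-72721/54150)*h^2 + ...; c1 = 419/190.
S_2 = c1*h/(S_1 - 1) = 1 + (72721/119415)*h + (6546508/4740147)*h^2 + ...; c2 = 72721/119415.
S_3 = c2*h/(S_2 - 1) = 1 + (-621918260/274230891)*h + ...; c3 = -621918260/274230891.

The regular C-fraction coefficients are [-5/27, 419/190, 72721/119415, -621918260/274230891].


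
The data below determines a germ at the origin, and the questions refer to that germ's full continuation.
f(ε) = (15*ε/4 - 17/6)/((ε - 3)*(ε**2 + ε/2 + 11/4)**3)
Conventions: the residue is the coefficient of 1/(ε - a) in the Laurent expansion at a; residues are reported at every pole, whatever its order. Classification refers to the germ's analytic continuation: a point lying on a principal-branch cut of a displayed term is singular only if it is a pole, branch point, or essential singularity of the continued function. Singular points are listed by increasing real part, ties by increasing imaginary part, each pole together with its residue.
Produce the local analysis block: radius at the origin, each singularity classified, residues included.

Radius of convergence at 0: (1/2)*sqrt(11).
At (-1/4) - ((1/4)*sqrt(43))*i: a pole of order 3; residue (-808/446631) + ((77240776/35510290917)*sqrt(43))*i.
At (-1/4) + ((1/4)*sqrt(43))*i: a pole of order 3; residue (-808/446631) - ((77240776/35510290917)*sqrt(43))*i.
At 3: a pole of order 1; residue 1616/446631.

Denominator factor (ε**2 + ε/2 + 11/4)^3: discriminant -43/4, complex-conjugate roots (-1/4) + ((1/4)*sqrt(43))*i and (-1/4) - ((1/4)*sqrt(43))*i; poles of order 3, moduli (1/2)*sqrt(11) and (1/2)*sqrt(11).
Denominator factor (ε - 3): pole of order 1 at 3, modulus 3.
The radius of convergence is the smallest modulus among the singular points: (1/2)*sqrt(11).
The factor ε**2 + ε/2 + 11/4 splits as (ε - a)(ε - a') with a = (-1/4) - ((1/4)*sqrt(43))*i, a' = (-1/4) + ((1/4)*sqrt(43))*i. At the order-3 pole a set g(ε) = (ε - a)^3*f(ε) = [(15*ε/4 - 17/6)/(ε - 3)] / (ε - a')^3.
Order-3 pole: residue = g''(a)/2; g''((-1/4) - ((1/4)*sqrt(43))*i) = (-1616/446631) + ((154481552/35510290917)*sqrt(43))*i, so the residue is (-808/446631) + ((77240776/35510290917)*sqrt(43))*i.
The factor ε**2 + ε/2 + 11/4 splits as (ε - a)(ε - a') with a = (-1/4) + ((1/4)*sqrt(43))*i, a' = (-1/4) - ((1/4)*sqrt(43))*i. At the order-3 pole a set g(ε) = (ε - a)^3*f(ε) = [(15*ε/4 - 17/6)/(ε - 3)] / (ε - a')^3.
Order-3 pole: residue = g''(a)/2; g''((-1/4) + ((1/4)*sqrt(43))*i) = (-1616/446631) - ((154481552/35510290917)*sqrt(43))*i, so the residue is (-808/446631) - ((77240776/35510290917)*sqrt(43))*i.
At the order-1 pole 3 set g(ε) = (ε - (3))*f(ε) = (15*ε/4 - 17/6)/(ε**2 + ε/2 + 11/4)**3.
Simple pole: residue = g(a) at a = 3, which is 1616/446631.
List the singular points by increasing real part (a conjugate pair: the negative imaginary part first).


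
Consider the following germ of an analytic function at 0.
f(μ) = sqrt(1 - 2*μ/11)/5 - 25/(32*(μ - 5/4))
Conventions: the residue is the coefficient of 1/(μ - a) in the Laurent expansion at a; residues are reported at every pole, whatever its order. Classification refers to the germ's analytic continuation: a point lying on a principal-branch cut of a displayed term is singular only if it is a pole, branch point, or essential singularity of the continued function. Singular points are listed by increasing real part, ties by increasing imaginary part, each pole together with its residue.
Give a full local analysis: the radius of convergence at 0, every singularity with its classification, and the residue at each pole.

Denominator factor (μ - 5/4): pole of order 1 at 5/4, modulus 5/4.
Branch term (1/5)*sqrt(1 - μ/(11/2)): its argument vanishes at μ = 11/2, a square-root branch point, modulus 11/2.
The radius of convergence is the smallest modulus among the singular points: 5/4.
The branch term is analytic at 5/4 and contributes nothing to the residue; only the rational part matters.
At the order-1 pole 5/4 set g(μ) = (μ - (5/4))*(rational part) = -25/32.
Simple pole: residue = g(a) at a = 5/4, which is -25/32.
List the singular points by increasing real part (a conjugate pair: the negative imaginary part first).

Radius of convergence at 0: 5/4.
At 5/4: a pole of order 1; residue -25/32.
At 11/2: an algebraic (square-root) branch point.


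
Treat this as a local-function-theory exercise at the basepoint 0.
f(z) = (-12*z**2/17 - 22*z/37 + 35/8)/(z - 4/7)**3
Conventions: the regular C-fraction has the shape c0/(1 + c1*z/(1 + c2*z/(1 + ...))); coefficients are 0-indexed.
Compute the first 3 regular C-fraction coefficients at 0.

Taylor coefficients (expand at 0): a_0 = -12005/512, a_1 = -9086413/75776, a_2 = -1057168875/2576384.
c0 = a_0 = -12005/512. Peel one level at a time: if S = 1 + c*z/S' with S'(0) = 1, then c is the z-coefficient of S and S' = c*z/(S - 1).
S_1 = c0/f = 1 + (-26491/5180)*z + (3947438627/456150800)*z^2 + ...; c1 = -26491/5180.
S_2 = c1*z/(S_1 - 1) = 1 + (3947438627/2332797460)*z + ...; c2 = 3947438627/2332797460.

The regular C-fraction coefficients are [-12005/512, -26491/5180, 3947438627/2332797460].


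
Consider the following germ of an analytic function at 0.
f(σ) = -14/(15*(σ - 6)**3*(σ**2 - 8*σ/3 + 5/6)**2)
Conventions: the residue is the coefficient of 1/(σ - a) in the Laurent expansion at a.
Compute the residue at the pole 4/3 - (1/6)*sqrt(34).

The factor σ**2 - 8*σ/3 + 5/6 splits as (σ - a)(σ - a') with a = 4/3 - (1/6)*sqrt(34), a' = 4/3 + (1/6)*sqrt(34). At the order-2 pole a set g(σ) = (σ - a)^2*f(σ) = [-14/(15*(σ - 6)**3)] / (σ - a')^2.
Order-2 pole: residue = g'(a); g'(4/3 - (1/6)*sqrt(34)) = 664272/1220703125 + (97242264/352783203125)*sqrt(34), so the residue is 664272/1220703125 + (97242264/352783203125)*sqrt(34).

The residue is 664272/1220703125 + (97242264/352783203125)*sqrt(34).


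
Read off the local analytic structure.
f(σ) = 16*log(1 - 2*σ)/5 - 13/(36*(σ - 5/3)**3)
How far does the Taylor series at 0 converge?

The radius of convergence is 1/2.

Denominator factor (σ - 5/3)^3: pole of order 3 at 5/3, modulus 5/3.
Branch term (16/5)*log(1 - σ/(1/2)): its argument vanishes at σ = 1/2, a logarithmic branch point, modulus 1/2.
The radius of convergence is the smallest modulus among the singular points: 1/2.


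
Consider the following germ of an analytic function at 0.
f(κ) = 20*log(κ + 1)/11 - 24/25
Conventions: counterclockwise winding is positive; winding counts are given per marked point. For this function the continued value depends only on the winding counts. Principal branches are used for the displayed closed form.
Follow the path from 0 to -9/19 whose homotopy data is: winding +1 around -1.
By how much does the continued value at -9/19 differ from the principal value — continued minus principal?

Continued minus principal equals (40/11)*pi*i.

The rational part is single-valued and drops out of the difference; each branch term changes only by its own monodromy.
(20/11)*log(1 - κ/(-1)): each positive loop around -1 adds 2*pi*i to the log, so winding +1 contributes (20/11)*(1)*2*pi*i = (40/11)*pi*i.
Summing the contributions at κ = -9/19 gives (40/11)*pi*i.


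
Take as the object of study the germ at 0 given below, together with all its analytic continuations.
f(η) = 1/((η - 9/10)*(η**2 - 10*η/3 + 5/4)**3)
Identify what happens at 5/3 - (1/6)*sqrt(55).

The point is a pole of order 3.

The denominator factor η**2 - 10*η/3 + 5/4 vanishes at 5/3 - (1/6)*sqrt(55) and appears to the power 3; the numerator there equals 1, nonzero, and no other factor vanishes.
Hence a pole whose order is the multiplicity, 3.


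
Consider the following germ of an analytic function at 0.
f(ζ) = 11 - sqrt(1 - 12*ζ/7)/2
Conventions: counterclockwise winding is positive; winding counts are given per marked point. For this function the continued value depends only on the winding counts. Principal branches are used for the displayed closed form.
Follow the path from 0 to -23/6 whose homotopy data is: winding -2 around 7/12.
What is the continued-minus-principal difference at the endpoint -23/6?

The rational part is single-valued and drops out of the difference; each branch term changes only by its own monodromy.
(-1/2)*sqrt(1 - ζ/(7/12)): winding -2 is even, the square root returns to the same sheet, contribution 0.
Summing the contributions at ζ = -23/6 gives 0.

Continued minus principal equals 0.


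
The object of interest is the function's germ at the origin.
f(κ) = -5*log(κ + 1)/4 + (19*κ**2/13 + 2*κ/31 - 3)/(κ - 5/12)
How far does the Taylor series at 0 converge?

Denominator factor (κ - 5/12): pole of order 1 at 5/12, modulus 5/12.
Branch term (-5/4)*log(1 - κ/(-1)): its argument vanishes at κ = -1, a logarithmic branch point, modulus 1.
The radius of convergence is the smallest modulus among the singular points: 5/12.

The radius of convergence is 5/12.


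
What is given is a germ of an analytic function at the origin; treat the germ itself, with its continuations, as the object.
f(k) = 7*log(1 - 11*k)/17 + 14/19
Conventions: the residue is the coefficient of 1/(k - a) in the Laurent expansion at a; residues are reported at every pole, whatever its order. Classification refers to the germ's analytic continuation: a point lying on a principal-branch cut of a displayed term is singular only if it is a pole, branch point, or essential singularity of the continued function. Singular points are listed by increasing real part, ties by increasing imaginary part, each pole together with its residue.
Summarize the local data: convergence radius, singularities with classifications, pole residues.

Branch term (7/17)*log(1 - k/(1/11)): its argument vanishes at k = 1/11, a logarithmic branch point, modulus 1/11.
The radius of convergence is the smallest modulus among the singular points: 1/11.

Radius of convergence at 0: 1/11.
At 1/11: a logarithmic branch point.


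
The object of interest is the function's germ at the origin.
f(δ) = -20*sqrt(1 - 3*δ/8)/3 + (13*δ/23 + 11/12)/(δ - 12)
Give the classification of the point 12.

The point is a pole of order 1.

The denominator factor δ - 12 vanishes at 12 and appears to the power 1; the numerator there equals 2125/276, nonzero, and no other factor vanishes.
The branch terms are analytic at this point.
Hence a pole whose order is the multiplicity, 1.


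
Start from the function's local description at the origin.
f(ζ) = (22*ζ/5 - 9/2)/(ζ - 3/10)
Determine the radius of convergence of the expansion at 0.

Denominator factor (ζ - 3/10): pole of order 1 at 3/10, modulus 3/10.
The radius of convergence is the smallest modulus among the singular points: 3/10.

The radius of convergence is 3/10.


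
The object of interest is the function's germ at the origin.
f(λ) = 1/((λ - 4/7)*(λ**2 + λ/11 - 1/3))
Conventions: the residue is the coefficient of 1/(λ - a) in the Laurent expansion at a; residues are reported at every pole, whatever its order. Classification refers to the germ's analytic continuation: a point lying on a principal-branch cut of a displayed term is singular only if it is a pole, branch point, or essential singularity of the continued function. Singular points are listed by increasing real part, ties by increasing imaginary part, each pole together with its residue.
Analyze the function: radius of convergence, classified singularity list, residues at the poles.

Denominator factor (λ - 4/7): pole of order 1 at 4/7, modulus 4/7.
Denominator factor (λ**2 + λ/11 - 1/3): discriminant 487/363, real irrational roots -1/22 + (1/66)*sqrt(1461) and -1/22 - (1/66)*sqrt(1461); poles of order 1, moduli -1/22 + (1/66)*sqrt(1461) and 1/22 + (1/66)*sqrt(1461).
The radius of convergence is the smallest modulus among the singular points: -1/22 + (1/66)*sqrt(1461).
The factor λ**2 + λ/11 - 1/3 splits as (λ - a)(λ - a') with a = -1/22 - (1/66)*sqrt(1461), a' = -1/22 + (1/66)*sqrt(1461). At the order-1 pole a set g(λ) = (λ - a)*f(λ) = [1/(λ - 4/7)] / (λ - a').
Simple pole: residue = g(a) at a = -1/22 - (1/66)*sqrt(1461), which is -1617/146 + (21945/71102)*sqrt(1461).
The factor λ**2 + λ/11 - 1/3 splits as (λ - a)(λ - a') with a = -1/22 + (1/66)*sqrt(1461), a' = -1/22 - (1/66)*sqrt(1461). At the order-1 pole a set g(λ) = (λ - a)*f(λ) = [1/(λ - 4/7)] / (λ - a').
Simple pole: residue = g(a) at a = -1/22 + (1/66)*sqrt(1461), which is -1617/146 - (21945/71102)*sqrt(1461).
At the order-1 pole 4/7 set g(λ) = (λ - (4/7))*f(λ) = 1/(λ**2 + λ/11 - 1/3).
Simple pole: residue = g(a) at a = 4/7, which is 1617/73.
List the singular points by increasing real part (a conjugate pair: the negative imaginary part first).

Radius of convergence at 0: -1/22 + (1/66)*sqrt(1461).
At -1/22 - (1/66)*sqrt(1461): a pole of order 1; residue -1617/146 + (21945/71102)*sqrt(1461).
At -1/22 + (1/66)*sqrt(1461): a pole of order 1; residue -1617/146 - (21945/71102)*sqrt(1461).
At 4/7: a pole of order 1; residue 1617/73.


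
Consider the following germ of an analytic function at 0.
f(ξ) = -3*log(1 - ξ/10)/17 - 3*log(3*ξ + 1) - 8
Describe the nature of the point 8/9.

There is no denominator, hence no pole anywhere.
Branch term log(1 - ξ/(-1/3)): argument at 8/9 is 11/3, nonzero, so 8/9 is not its branch point (a point on a principal cut is still regular for the continued germ).
Branch term log(1 - ξ/(10)): argument at 8/9 is 41/45, nonzero, so 8/9 is not its branch point (a point on a principal cut is still regular for the continued germ).
So the germ continues analytically to 8/9.

The point is a regular point.


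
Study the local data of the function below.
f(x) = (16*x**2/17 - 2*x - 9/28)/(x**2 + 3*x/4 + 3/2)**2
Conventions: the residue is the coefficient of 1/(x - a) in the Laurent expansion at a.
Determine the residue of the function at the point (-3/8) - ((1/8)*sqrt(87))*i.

The residue is ((9344/300237)*sqrt(87))*i.

The factor x**2 + 3*x/4 + 3/2 splits as (x - a)(x - a') with a = (-3/8) - ((1/8)*sqrt(87))*i, a' = (-3/8) + ((1/8)*sqrt(87))*i. At the order-2 pole a set g(x) = (x - a)^2*f(x) = [16*x**2/17 - 2*x - 9/28] / (x - a')^2.
Order-2 pole: residue = g'(a); g'((-3/8) - ((1/8)*sqrt(87))*i) = ((9344/300237)*sqrt(87))*i, so the residue is ((9344/300237)*sqrt(87))*i.


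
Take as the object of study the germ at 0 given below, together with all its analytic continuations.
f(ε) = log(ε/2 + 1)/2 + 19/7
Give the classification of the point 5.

The point is a regular point.

There is no denominator, hence no pole anywhere.
Branch term log(1 - ε/(-2)): argument at 5 is 7/2, nonzero, so 5 is not its branch point (a point on a principal cut is still regular for the continued germ).
So the germ continues analytically to 5.


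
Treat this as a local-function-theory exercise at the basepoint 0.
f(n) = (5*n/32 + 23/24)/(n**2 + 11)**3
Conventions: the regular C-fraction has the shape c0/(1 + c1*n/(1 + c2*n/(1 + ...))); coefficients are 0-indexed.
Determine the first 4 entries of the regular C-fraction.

The regular C-fraction coefficients are [23/31944, -15/92, 9289/5060, -92/55].

Taylor coefficients (expand at 0): a_0 = 23/31944, a_1 = 5/42592, a_2 = -23/117128, a_3 = -15/468512.
c0 = a_0 = 23/31944. Peel one level at a time: if S = 1 + c*n/S' with S'(0) = 1, then c is the n-coefficient of S and S' = c*n/(S - 1).
S_1 = c0/f = 1 + (-15/92)*n + (27867/93104)*n^2 + ...; c1 = -15/92.
S_2 = c1*n/(S_1 - 1) = 1 + (9289/5060)*n + (9289/3025)*n^2 + ...; c2 = 9289/5060.
S_3 = c2*n/(S_2 - 1) = 1 + (-92/55)*n + ...; c3 = -92/55.


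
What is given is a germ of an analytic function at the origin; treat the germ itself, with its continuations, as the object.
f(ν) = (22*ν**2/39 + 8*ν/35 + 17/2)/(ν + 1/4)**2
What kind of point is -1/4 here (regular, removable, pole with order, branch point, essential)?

The denominator factor ν + 1/4 vanishes at -1/4 and appears to the power 2; the numerator there equals 92581/10920, nonzero, and no other factor vanishes.
Hence a pole whose order is the multiplicity, 2.

The point is a pole of order 2.


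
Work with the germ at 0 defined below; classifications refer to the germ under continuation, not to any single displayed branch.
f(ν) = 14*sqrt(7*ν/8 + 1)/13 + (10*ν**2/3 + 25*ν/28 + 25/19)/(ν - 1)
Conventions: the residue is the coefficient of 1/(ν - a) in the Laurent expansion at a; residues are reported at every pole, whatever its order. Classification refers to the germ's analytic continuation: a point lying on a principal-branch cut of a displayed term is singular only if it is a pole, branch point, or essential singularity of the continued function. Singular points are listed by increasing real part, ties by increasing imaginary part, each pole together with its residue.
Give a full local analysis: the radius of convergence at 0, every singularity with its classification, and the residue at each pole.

Radius of convergence at 0: 1.
At -8/7: an algebraic (square-root) branch point.
At 1: a pole of order 1; residue 8845/1596.

Denominator factor (ν - 1): pole of order 1 at 1, modulus 1.
Branch term (14/13)*sqrt(1 - ν/(-8/7)): its argument vanishes at ν = -8/7, a square-root branch point, modulus 8/7.
The radius of convergence is the smallest modulus among the singular points: 1.
The branch term is analytic at 1 and contributes nothing to the residue; only the rational part matters.
At the order-1 pole 1 set g(ν) = (ν - (1))*(rational part) = 10*ν**2/3 + 25*ν/28 + 25/19.
Simple pole: residue = g(a) at a = 1, which is 8845/1596.
List the singular points by increasing real part (a conjugate pair: the negative imaginary part first).


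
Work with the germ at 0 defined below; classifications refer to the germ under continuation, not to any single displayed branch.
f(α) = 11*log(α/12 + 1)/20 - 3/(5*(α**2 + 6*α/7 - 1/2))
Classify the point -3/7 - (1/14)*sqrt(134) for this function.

The denominator factor α**2 + 6*α/7 - 1/2 vanishes at -3/7 - (1/14)*sqrt(134) and appears to the power 1; the numerator there equals -3/5, nonzero, and no other factor vanishes.
The branch terms are analytic at this point.
Hence a pole whose order is the multiplicity, 1.

The point is a pole of order 1.


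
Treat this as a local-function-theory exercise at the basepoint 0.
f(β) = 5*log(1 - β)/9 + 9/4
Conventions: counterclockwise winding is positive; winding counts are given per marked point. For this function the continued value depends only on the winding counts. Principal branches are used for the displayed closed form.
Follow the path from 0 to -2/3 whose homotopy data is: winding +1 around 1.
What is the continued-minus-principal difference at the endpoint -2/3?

Continued minus principal equals (10/9)*pi*i.

The rational part is single-valued and drops out of the difference; each branch term changes only by its own monodromy.
(5/9)*log(1 - β/(1)): each positive loop around 1 adds 2*pi*i to the log, so winding +1 contributes (5/9)*(1)*2*pi*i = (10/9)*pi*i.
Summing the contributions at β = -2/3 gives (10/9)*pi*i.


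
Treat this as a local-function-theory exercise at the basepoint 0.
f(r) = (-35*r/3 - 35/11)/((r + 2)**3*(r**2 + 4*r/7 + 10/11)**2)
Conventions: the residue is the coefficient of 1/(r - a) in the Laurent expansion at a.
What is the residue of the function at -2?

At the order-3 pole -2 set g(r) = (r - (-2))^3*f(r) = (-35*r/3 - 35/11)/(r**2 + 4*r/7 + 10/11)**2.
Order-3 pole: residue = g''(a)/2; g''(-2) = 1358102669/530460750, so the residue is 1358102669/1060921500.

The residue is 1358102669/1060921500.


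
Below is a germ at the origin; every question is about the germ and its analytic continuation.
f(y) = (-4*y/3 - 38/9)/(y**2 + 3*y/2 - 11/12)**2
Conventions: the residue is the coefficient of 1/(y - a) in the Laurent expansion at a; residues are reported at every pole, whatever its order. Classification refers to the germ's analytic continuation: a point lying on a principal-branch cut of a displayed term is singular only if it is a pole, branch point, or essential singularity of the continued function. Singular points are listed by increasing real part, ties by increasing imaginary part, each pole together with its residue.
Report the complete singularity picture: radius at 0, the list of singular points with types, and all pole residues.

Radius of convergence at 0: -3/4 + (1/12)*sqrt(213).
At -3/4 - (1/12)*sqrt(213): a pole of order 2; residue -(464/15123)*sqrt(213).
At -3/4 + (1/12)*sqrt(213): a pole of order 2; residue (464/15123)*sqrt(213).

Denominator factor (y**2 + 3*y/2 - 11/12)^2: discriminant 71/12, real irrational roots -3/4 + (1/12)*sqrt(213) and -3/4 - (1/12)*sqrt(213); poles of order 2, moduli -3/4 + (1/12)*sqrt(213) and 3/4 + (1/12)*sqrt(213).
The radius of convergence is the smallest modulus among the singular points: -3/4 + (1/12)*sqrt(213).
The factor y**2 + 3*y/2 - 11/12 splits as (y - a)(y - a') with a = -3/4 - (1/12)*sqrt(213), a' = -3/4 + (1/12)*sqrt(213). At the order-2 pole a set g(y) = (y - a)^2*f(y) = [-4*y/3 - 38/9] / (y - a')^2.
Order-2 pole: residue = g'(a); g'(-3/4 - (1/12)*sqrt(213)) = -(464/15123)*sqrt(213), so the residue is -(464/15123)*sqrt(213).
The factor y**2 + 3*y/2 - 11/12 splits as (y - a)(y - a') with a = -3/4 + (1/12)*sqrt(213), a' = -3/4 - (1/12)*sqrt(213). At the order-2 pole a set g(y) = (y - a)^2*f(y) = [-4*y/3 - 38/9] / (y - a')^2.
Order-2 pole: residue = g'(a); g'(-3/4 + (1/12)*sqrt(213)) = (464/15123)*sqrt(213), so the residue is (464/15123)*sqrt(213).
List the singular points by increasing real part (a conjugate pair: the negative imaginary part first).


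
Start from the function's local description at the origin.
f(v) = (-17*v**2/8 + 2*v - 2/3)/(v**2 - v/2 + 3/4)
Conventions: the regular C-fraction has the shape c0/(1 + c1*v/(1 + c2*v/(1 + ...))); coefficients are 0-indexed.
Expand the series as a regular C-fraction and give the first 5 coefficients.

The regular C-fraction coefficients are [-8/9, 7/3, -247/112, 18001/27664, -357/247].

Taylor coefficients (expand at 0): a_0 = -8/9, a_1 = 56/27, a_2 = -43/162, a_3 = -715/243, a_4 = -1172/729.
c0 = a_0 = -8/9. Peel one level at a time: if S = 1 + c*v/S' with S'(0) = 1, then c is the v-coefficient of S and S' = c*v/(S - 1).
S_1 = c0/f = 1 + (7/3)*v + (247/48)*v^2 + ...; c1 = 7/3.
S_2 = c1*v/(S_1 - 1) = 1 + (-247/112)*v + (18001/12544)*v^2 + ...; c2 = -247/112.
S_3 = c2*v/(S_2 - 1) = 1 + (18001/27664)*v + (918051/976144)*v^2 + ...; c3 = 18001/27664.
S_4 = c3*v/(S_3 - 1) = 1 + (-357/247)*v + ...; c4 = -357/247.


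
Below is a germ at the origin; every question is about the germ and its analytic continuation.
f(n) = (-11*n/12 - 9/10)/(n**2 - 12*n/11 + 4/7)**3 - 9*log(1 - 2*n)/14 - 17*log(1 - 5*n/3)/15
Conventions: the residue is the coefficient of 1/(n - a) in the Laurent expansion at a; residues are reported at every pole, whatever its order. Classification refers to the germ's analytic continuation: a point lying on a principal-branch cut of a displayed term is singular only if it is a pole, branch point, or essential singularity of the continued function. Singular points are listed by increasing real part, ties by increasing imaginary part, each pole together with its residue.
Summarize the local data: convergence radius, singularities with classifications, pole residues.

Radius of convergence at 0: 1/2.
At 1/2: a logarithmic branch point.
At (6/11) - ((2/77)*sqrt(406))*i: a pole of order 3; residue -((165721479/499486720)*sqrt(406))*i.
At (6/11) + ((2/77)*sqrt(406))*i: a pole of order 3; residue ((165721479/499486720)*sqrt(406))*i.
At 3/5: a logarithmic branch point.

Denominator factor (n**2 - 12*n/11 + 4/7)^3: discriminant -928/847, complex-conjugate roots (6/11) + ((2/77)*sqrt(406))*i and (6/11) - ((2/77)*sqrt(406))*i; poles of order 3, moduli (2/7)*sqrt(7) and (2/7)*sqrt(7).
Branch term (-17/15)*log(1 - n/(3/5)): its argument vanishes at n = 3/5, a logarithmic branch point, modulus 3/5.
Branch term (-9/14)*log(1 - n/(1/2)): its argument vanishes at n = 1/2, a logarithmic branch point, modulus 1/2.
The radius of convergence is the smallest modulus among the singular points: 1/2.
The branch terms are analytic at (6/11) - ((2/77)*sqrt(406))*i and contribute nothing to the residue; only the rational part matters.
The factor n**2 - 12*n/11 + 4/7 splits as (n - a)(n - a') with a = (6/11) - ((2/77)*sqrt(406))*i, a' = (6/11) + ((2/77)*sqrt(406))*i. At the order-3 pole a set g(n) = (n - a)^3*(rational part) = [-11*n/12 - 9/10] / (n - a')^3.
Order-3 pole: residue = g''(a)/2; g''((6/11) - ((2/77)*sqrt(406))*i) = -((165721479/249743360)*sqrt(406))*i, so the residue is -((165721479/499486720)*sqrt(406))*i.
The branch terms are analytic at (6/11) + ((2/77)*sqrt(406))*i and contribute nothing to the residue; only the rational part matters.
The factor n**2 - 12*n/11 + 4/7 splits as (n - a)(n - a') with a = (6/11) + ((2/77)*sqrt(406))*i, a' = (6/11) - ((2/77)*sqrt(406))*i. At the order-3 pole a set g(n) = (n - a)^3*(rational part) = [-11*n/12 - 9/10] / (n - a')^3.
Order-3 pole: residue = g''(a)/2; g''((6/11) + ((2/77)*sqrt(406))*i) = ((165721479/249743360)*sqrt(406))*i, so the residue is ((165721479/499486720)*sqrt(406))*i.
List the singular points by increasing real part (a conjugate pair: the negative imaginary part first).


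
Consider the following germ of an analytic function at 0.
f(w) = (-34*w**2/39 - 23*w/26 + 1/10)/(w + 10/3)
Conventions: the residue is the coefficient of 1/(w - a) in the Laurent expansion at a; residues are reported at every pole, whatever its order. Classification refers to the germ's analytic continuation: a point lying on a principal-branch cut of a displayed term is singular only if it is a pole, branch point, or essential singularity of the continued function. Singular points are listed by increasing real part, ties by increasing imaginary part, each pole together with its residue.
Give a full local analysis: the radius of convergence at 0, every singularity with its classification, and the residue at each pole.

Denominator factor (w + 10/3): pole of order 1 at -10/3, modulus 10/3.
The radius of convergence is the smallest modulus among the singular points: 10/3.
At the order-1 pole -10/3 set g(w) = (w - (-10/3))*f(w) = -34*w**2/39 - 23*w/26 + 1/10.
Simple pole: residue = g(a) at a = -10/3, which is -23299/3510.

Radius of convergence at 0: 10/3.
At -10/3: a pole of order 1; residue -23299/3510.


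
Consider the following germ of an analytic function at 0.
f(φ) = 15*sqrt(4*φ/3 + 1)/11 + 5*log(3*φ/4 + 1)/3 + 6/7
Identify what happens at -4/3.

The point is a logarithmic branch point.

The term (5/3)*log(1 - φ/(-4/3)) has argument 1 - -4/3/(-4/3) = 0 at -4/3: a logarithmic (infinitely-sheeted) branch point; the remaining terms are analytic or single-valued there.


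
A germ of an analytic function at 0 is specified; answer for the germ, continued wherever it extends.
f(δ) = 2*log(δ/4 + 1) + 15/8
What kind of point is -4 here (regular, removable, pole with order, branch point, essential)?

The term (2)*log(1 - δ/(-4)) has argument 1 - -4/(-4) = 0 at -4: a logarithmic (infinitely-sheeted) branch point; the remaining terms are analytic or single-valued there.

The point is a logarithmic branch point.


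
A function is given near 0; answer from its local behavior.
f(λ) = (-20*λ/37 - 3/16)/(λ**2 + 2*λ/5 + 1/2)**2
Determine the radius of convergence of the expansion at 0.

The radius of convergence is (1/2)*sqrt(2).

Denominator factor (λ**2 + 2*λ/5 + 1/2)^2: discriminant -46/25, complex-conjugate roots (-1/5) + ((1/10)*sqrt(46))*i and (-1/5) - ((1/10)*sqrt(46))*i; poles of order 2, moduli (1/2)*sqrt(2) and (1/2)*sqrt(2).
The radius of convergence is the smallest modulus among the singular points: (1/2)*sqrt(2).


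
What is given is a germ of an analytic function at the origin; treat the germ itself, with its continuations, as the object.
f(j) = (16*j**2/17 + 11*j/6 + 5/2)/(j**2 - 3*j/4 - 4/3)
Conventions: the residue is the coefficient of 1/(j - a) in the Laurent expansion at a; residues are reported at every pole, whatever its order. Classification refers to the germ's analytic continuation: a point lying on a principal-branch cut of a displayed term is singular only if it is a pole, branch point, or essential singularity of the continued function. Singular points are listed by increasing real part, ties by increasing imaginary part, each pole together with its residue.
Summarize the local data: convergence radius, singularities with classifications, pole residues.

Radius of convergence at 0: -3/8 + (1/24)*sqrt(849).
At 3/8 - (1/24)*sqrt(849): a pole of order 1; residue 259/204 - (3841/57732)*sqrt(849).
At 3/8 + (1/24)*sqrt(849): a pole of order 1; residue 259/204 + (3841/57732)*sqrt(849).

Denominator factor (j**2 - 3*j/4 - 4/3): discriminant 283/48, real irrational roots 3/8 + (1/24)*sqrt(849) and 3/8 - (1/24)*sqrt(849); poles of order 1, moduli 3/8 + (1/24)*sqrt(849) and -3/8 + (1/24)*sqrt(849).
The radius of convergence is the smallest modulus among the singular points: -3/8 + (1/24)*sqrt(849).
The factor j**2 - 3*j/4 - 4/3 splits as (j - a)(j - a') with a = 3/8 - (1/24)*sqrt(849), a' = 3/8 + (1/24)*sqrt(849). At the order-1 pole a set g(j) = (j - a)*f(j) = [16*j**2/17 + 11*j/6 + 5/2] / (j - a').
Simple pole: residue = g(a) at a = 3/8 - (1/24)*sqrt(849), which is 259/204 - (3841/57732)*sqrt(849).
The factor j**2 - 3*j/4 - 4/3 splits as (j - a)(j - a') with a = 3/8 + (1/24)*sqrt(849), a' = 3/8 - (1/24)*sqrt(849). At the order-1 pole a set g(j) = (j - a)*f(j) = [16*j**2/17 + 11*j/6 + 5/2] / (j - a').
Simple pole: residue = g(a) at a = 3/8 + (1/24)*sqrt(849), which is 259/204 + (3841/57732)*sqrt(849).
List the singular points by increasing real part (a conjugate pair: the negative imaginary part first).


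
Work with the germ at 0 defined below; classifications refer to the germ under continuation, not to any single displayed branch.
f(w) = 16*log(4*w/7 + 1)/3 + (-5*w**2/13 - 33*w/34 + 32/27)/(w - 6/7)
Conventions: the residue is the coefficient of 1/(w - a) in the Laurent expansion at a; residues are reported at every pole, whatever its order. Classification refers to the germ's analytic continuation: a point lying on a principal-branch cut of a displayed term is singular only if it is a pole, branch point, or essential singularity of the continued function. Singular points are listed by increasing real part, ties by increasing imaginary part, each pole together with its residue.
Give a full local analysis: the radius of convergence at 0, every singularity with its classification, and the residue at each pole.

Radius of convergence at 0: 6/7.
At -7/4: a logarithmic branch point.
At 6/7: a pole of order 1; residue 20665/292383.

Denominator factor (w - 6/7): pole of order 1 at 6/7, modulus 6/7.
Branch term (16/3)*log(1 - w/(-7/4)): its argument vanishes at w = -7/4, a logarithmic branch point, modulus 7/4.
The radius of convergence is the smallest modulus among the singular points: 6/7.
The branch term is analytic at 6/7 and contributes nothing to the residue; only the rational part matters.
At the order-1 pole 6/7 set g(w) = (w - (6/7))*(rational part) = -5*w**2/13 - 33*w/34 + 32/27.
Simple pole: residue = g(a) at a = 6/7, which is 20665/292383.
List the singular points by increasing real part (a conjugate pair: the negative imaginary part first).


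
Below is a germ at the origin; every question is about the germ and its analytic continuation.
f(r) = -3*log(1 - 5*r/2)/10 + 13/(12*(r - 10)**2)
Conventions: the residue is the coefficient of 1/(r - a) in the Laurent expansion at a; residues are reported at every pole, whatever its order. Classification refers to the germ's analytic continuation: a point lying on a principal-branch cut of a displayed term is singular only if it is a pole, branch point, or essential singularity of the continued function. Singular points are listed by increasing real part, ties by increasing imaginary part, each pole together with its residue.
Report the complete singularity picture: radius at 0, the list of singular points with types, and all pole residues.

Denominator factor (r - 10)^2: pole of order 2 at 10, modulus 10.
Branch term (-3/10)*log(1 - r/(2/5)): its argument vanishes at r = 2/5, a logarithmic branch point, modulus 2/5.
The radius of convergence is the smallest modulus among the singular points: 2/5.
The branch term is analytic at 10 and contributes nothing to the residue; only the rational part matters.
At the order-2 pole 10 set g(r) = (r - (10))^2*(rational part) = 13/12.
Order-2 pole: residue = g'(a); g'(10) = 0, so the residue is 0.
List the singular points by increasing real part (a conjugate pair: the negative imaginary part first).

Radius of convergence at 0: 2/5.
At 2/5: a logarithmic branch point.
At 10: a pole of order 2; residue 0.


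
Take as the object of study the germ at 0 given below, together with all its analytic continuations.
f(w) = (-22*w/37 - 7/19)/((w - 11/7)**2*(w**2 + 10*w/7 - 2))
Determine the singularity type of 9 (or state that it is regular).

The point is a regular point.

Denominator factors: w - 11/7 = 52/7 at w = 9; w**2 + 10*w/7 - 2 = 643/7 at w = 9 — none vanishes.
So the germ continues analytically to 9.
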